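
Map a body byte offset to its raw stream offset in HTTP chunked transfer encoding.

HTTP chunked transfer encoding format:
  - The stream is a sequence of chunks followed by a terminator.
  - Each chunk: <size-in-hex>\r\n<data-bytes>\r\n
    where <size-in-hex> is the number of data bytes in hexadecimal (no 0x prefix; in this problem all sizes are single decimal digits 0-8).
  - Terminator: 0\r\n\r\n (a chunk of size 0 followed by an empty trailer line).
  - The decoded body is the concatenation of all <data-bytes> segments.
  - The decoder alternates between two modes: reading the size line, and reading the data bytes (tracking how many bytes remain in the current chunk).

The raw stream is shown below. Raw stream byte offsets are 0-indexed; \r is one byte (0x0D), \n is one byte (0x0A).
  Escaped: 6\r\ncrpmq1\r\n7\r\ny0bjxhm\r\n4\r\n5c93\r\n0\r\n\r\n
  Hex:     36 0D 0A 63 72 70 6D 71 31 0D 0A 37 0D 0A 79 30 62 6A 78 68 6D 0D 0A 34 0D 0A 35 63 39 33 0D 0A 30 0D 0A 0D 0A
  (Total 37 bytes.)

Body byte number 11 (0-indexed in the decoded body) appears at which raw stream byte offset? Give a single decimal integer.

Answer: 19

Derivation:
Chunk 1: stream[0..1]='6' size=0x6=6, data at stream[3..9]='crpmq1' -> body[0..6], body so far='crpmq1'
Chunk 2: stream[11..12]='7' size=0x7=7, data at stream[14..21]='y0bjxhm' -> body[6..13], body so far='crpmq1y0bjxhm'
Chunk 3: stream[23..24]='4' size=0x4=4, data at stream[26..30]='5c93' -> body[13..17], body so far='crpmq1y0bjxhm5c93'
Chunk 4: stream[32..33]='0' size=0 (terminator). Final body='crpmq1y0bjxhm5c93' (17 bytes)
Body byte 11 at stream offset 19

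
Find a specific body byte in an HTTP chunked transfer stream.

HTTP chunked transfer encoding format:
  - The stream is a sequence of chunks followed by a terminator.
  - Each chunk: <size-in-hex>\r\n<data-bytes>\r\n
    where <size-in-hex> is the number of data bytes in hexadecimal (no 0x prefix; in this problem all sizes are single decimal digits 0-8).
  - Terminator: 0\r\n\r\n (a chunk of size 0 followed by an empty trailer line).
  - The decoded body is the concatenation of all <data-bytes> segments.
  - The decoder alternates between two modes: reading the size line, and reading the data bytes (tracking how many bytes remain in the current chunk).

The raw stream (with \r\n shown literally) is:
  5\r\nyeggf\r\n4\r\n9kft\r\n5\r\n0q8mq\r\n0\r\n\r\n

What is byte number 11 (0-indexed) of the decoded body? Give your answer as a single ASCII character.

Chunk 1: stream[0..1]='5' size=0x5=5, data at stream[3..8]='yeggf' -> body[0..5], body so far='yeggf'
Chunk 2: stream[10..11]='4' size=0x4=4, data at stream[13..17]='9kft' -> body[5..9], body so far='yeggf9kft'
Chunk 3: stream[19..20]='5' size=0x5=5, data at stream[22..27]='0q8mq' -> body[9..14], body so far='yeggf9kft0q8mq'
Chunk 4: stream[29..30]='0' size=0 (terminator). Final body='yeggf9kft0q8mq' (14 bytes)
Body byte 11 = '8'

Answer: 8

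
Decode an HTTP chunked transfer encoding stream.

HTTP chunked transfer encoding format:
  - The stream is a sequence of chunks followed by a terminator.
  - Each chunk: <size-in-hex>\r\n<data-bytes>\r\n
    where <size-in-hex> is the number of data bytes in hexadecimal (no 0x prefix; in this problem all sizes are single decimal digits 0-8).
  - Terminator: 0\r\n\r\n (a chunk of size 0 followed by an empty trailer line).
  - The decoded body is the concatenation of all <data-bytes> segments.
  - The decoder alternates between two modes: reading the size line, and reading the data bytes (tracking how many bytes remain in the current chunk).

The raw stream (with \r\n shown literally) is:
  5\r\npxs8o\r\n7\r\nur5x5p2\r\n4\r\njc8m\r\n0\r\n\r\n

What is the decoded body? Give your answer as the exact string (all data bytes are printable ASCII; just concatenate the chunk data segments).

Chunk 1: stream[0..1]='5' size=0x5=5, data at stream[3..8]='pxs8o' -> body[0..5], body so far='pxs8o'
Chunk 2: stream[10..11]='7' size=0x7=7, data at stream[13..20]='ur5x5p2' -> body[5..12], body so far='pxs8our5x5p2'
Chunk 3: stream[22..23]='4' size=0x4=4, data at stream[25..29]='jc8m' -> body[12..16], body so far='pxs8our5x5p2jc8m'
Chunk 4: stream[31..32]='0' size=0 (terminator). Final body='pxs8our5x5p2jc8m' (16 bytes)

Answer: pxs8our5x5p2jc8m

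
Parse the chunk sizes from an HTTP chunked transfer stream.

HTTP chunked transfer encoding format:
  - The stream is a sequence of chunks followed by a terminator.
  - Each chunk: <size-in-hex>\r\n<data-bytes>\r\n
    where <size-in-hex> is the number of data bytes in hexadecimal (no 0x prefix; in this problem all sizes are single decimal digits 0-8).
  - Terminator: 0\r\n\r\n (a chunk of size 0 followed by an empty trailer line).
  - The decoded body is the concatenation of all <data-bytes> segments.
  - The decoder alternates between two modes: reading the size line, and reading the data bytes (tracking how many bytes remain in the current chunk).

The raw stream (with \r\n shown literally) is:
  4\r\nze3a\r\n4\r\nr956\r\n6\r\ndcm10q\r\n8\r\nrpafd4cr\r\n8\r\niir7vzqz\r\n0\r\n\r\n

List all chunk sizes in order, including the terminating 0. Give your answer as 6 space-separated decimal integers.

Answer: 4 4 6 8 8 0

Derivation:
Chunk 1: stream[0..1]='4' size=0x4=4, data at stream[3..7]='ze3a' -> body[0..4], body so far='ze3a'
Chunk 2: stream[9..10]='4' size=0x4=4, data at stream[12..16]='r956' -> body[4..8], body so far='ze3ar956'
Chunk 3: stream[18..19]='6' size=0x6=6, data at stream[21..27]='dcm10q' -> body[8..14], body so far='ze3ar956dcm10q'
Chunk 4: stream[29..30]='8' size=0x8=8, data at stream[32..40]='rpafd4cr' -> body[14..22], body so far='ze3ar956dcm10qrpafd4cr'
Chunk 5: stream[42..43]='8' size=0x8=8, data at stream[45..53]='iir7vzqz' -> body[22..30], body so far='ze3ar956dcm10qrpafd4criir7vzqz'
Chunk 6: stream[55..56]='0' size=0 (terminator). Final body='ze3ar956dcm10qrpafd4criir7vzqz' (30 bytes)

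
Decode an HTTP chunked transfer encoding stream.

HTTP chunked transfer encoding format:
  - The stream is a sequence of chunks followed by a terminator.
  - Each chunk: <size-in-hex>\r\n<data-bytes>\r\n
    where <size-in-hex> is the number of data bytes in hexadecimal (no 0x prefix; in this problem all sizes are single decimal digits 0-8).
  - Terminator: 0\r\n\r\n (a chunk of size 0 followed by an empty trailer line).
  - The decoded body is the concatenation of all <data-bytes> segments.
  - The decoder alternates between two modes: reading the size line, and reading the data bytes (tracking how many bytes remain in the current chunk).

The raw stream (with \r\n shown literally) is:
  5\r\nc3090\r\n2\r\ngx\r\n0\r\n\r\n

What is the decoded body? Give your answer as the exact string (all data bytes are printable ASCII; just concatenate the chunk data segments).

Chunk 1: stream[0..1]='5' size=0x5=5, data at stream[3..8]='c3090' -> body[0..5], body so far='c3090'
Chunk 2: stream[10..11]='2' size=0x2=2, data at stream[13..15]='gx' -> body[5..7], body so far='c3090gx'
Chunk 3: stream[17..18]='0' size=0 (terminator). Final body='c3090gx' (7 bytes)

Answer: c3090gx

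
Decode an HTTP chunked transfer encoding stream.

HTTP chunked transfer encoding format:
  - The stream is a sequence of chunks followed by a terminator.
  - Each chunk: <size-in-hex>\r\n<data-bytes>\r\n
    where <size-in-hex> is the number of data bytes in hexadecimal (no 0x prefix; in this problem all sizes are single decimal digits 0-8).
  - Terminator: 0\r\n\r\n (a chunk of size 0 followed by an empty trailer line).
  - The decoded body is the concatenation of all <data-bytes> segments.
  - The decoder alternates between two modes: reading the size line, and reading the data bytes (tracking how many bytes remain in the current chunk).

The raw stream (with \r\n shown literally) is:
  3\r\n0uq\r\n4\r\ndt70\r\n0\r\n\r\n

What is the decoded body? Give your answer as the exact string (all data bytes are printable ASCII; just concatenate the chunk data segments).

Chunk 1: stream[0..1]='3' size=0x3=3, data at stream[3..6]='0uq' -> body[0..3], body so far='0uq'
Chunk 2: stream[8..9]='4' size=0x4=4, data at stream[11..15]='dt70' -> body[3..7], body so far='0uqdt70'
Chunk 3: stream[17..18]='0' size=0 (terminator). Final body='0uqdt70' (7 bytes)

Answer: 0uqdt70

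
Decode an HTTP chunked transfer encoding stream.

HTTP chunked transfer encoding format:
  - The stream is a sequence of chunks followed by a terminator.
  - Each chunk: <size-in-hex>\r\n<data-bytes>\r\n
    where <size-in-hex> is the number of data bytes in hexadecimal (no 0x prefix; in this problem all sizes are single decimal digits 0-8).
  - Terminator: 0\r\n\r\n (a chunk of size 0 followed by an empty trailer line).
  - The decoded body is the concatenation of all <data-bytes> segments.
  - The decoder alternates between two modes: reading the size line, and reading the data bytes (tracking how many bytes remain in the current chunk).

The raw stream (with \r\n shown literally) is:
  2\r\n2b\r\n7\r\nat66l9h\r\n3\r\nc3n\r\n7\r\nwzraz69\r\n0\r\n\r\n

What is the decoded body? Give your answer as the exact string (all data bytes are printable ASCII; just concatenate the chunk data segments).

Chunk 1: stream[0..1]='2' size=0x2=2, data at stream[3..5]='2b' -> body[0..2], body so far='2b'
Chunk 2: stream[7..8]='7' size=0x7=7, data at stream[10..17]='at66l9h' -> body[2..9], body so far='2bat66l9h'
Chunk 3: stream[19..20]='3' size=0x3=3, data at stream[22..25]='c3n' -> body[9..12], body so far='2bat66l9hc3n'
Chunk 4: stream[27..28]='7' size=0x7=7, data at stream[30..37]='wzraz69' -> body[12..19], body so far='2bat66l9hc3nwzraz69'
Chunk 5: stream[39..40]='0' size=0 (terminator). Final body='2bat66l9hc3nwzraz69' (19 bytes)

Answer: 2bat66l9hc3nwzraz69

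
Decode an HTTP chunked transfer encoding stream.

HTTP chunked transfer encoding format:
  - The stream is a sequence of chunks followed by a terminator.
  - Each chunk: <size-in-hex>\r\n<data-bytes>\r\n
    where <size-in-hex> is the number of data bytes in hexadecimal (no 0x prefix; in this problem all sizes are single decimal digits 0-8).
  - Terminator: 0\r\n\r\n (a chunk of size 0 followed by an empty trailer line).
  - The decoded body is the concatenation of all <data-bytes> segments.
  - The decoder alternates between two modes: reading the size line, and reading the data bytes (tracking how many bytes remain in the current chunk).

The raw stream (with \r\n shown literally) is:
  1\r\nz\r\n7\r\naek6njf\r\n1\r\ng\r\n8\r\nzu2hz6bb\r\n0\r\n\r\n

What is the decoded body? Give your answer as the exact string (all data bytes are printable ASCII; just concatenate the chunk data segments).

Chunk 1: stream[0..1]='1' size=0x1=1, data at stream[3..4]='z' -> body[0..1], body so far='z'
Chunk 2: stream[6..7]='7' size=0x7=7, data at stream[9..16]='aek6njf' -> body[1..8], body so far='zaek6njf'
Chunk 3: stream[18..19]='1' size=0x1=1, data at stream[21..22]='g' -> body[8..9], body so far='zaek6njfg'
Chunk 4: stream[24..25]='8' size=0x8=8, data at stream[27..35]='zu2hz6bb' -> body[9..17], body so far='zaek6njfgzu2hz6bb'
Chunk 5: stream[37..38]='0' size=0 (terminator). Final body='zaek6njfgzu2hz6bb' (17 bytes)

Answer: zaek6njfgzu2hz6bb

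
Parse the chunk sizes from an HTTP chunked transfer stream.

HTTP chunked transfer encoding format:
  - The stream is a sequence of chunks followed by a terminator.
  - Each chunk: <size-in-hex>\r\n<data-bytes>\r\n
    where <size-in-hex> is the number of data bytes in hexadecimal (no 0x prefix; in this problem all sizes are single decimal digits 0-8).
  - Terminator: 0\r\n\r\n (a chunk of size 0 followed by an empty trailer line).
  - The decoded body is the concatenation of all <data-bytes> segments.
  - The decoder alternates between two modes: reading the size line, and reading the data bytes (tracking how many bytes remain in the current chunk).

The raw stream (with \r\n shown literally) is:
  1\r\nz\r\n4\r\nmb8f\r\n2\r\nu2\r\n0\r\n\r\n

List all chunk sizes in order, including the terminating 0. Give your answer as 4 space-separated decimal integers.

Answer: 1 4 2 0

Derivation:
Chunk 1: stream[0..1]='1' size=0x1=1, data at stream[3..4]='z' -> body[0..1], body so far='z'
Chunk 2: stream[6..7]='4' size=0x4=4, data at stream[9..13]='mb8f' -> body[1..5], body so far='zmb8f'
Chunk 3: stream[15..16]='2' size=0x2=2, data at stream[18..20]='u2' -> body[5..7], body so far='zmb8fu2'
Chunk 4: stream[22..23]='0' size=0 (terminator). Final body='zmb8fu2' (7 bytes)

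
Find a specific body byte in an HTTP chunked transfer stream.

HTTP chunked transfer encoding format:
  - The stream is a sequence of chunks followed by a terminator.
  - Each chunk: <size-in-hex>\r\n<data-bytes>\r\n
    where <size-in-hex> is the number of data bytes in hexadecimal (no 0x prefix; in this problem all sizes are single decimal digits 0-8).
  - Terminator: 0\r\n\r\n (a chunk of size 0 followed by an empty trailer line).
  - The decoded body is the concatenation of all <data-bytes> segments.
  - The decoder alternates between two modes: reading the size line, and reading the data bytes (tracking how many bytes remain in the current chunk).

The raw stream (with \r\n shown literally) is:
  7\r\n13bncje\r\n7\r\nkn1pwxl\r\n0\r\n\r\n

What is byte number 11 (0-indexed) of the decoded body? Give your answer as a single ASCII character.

Chunk 1: stream[0..1]='7' size=0x7=7, data at stream[3..10]='13bncje' -> body[0..7], body so far='13bncje'
Chunk 2: stream[12..13]='7' size=0x7=7, data at stream[15..22]='kn1pwxl' -> body[7..14], body so far='13bncjekn1pwxl'
Chunk 3: stream[24..25]='0' size=0 (terminator). Final body='13bncjekn1pwxl' (14 bytes)
Body byte 11 = 'w'

Answer: w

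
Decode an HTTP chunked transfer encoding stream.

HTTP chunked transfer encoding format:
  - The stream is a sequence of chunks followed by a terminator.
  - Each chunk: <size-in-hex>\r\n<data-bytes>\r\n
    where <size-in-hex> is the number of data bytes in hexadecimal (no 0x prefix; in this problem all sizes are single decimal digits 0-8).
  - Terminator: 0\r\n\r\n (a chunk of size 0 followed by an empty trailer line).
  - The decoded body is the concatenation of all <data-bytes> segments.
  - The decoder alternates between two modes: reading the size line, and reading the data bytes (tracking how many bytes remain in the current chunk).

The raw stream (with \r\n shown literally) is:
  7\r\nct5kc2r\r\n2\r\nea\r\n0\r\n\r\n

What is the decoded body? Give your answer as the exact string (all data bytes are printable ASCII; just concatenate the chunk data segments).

Answer: ct5kc2rea

Derivation:
Chunk 1: stream[0..1]='7' size=0x7=7, data at stream[3..10]='ct5kc2r' -> body[0..7], body so far='ct5kc2r'
Chunk 2: stream[12..13]='2' size=0x2=2, data at stream[15..17]='ea' -> body[7..9], body so far='ct5kc2rea'
Chunk 3: stream[19..20]='0' size=0 (terminator). Final body='ct5kc2rea' (9 bytes)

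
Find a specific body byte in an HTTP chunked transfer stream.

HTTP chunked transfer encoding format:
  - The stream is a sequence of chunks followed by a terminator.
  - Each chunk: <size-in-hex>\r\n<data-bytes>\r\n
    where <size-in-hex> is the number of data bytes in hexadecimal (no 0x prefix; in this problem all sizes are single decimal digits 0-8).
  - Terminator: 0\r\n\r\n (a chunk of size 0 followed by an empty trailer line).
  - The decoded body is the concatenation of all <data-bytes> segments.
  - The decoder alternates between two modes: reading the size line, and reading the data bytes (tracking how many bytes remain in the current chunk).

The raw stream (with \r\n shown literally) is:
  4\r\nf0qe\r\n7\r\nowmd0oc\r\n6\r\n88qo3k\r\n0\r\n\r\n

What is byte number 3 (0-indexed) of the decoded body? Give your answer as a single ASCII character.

Chunk 1: stream[0..1]='4' size=0x4=4, data at stream[3..7]='f0qe' -> body[0..4], body so far='f0qe'
Chunk 2: stream[9..10]='7' size=0x7=7, data at stream[12..19]='owmd0oc' -> body[4..11], body so far='f0qeowmd0oc'
Chunk 3: stream[21..22]='6' size=0x6=6, data at stream[24..30]='88qo3k' -> body[11..17], body so far='f0qeowmd0oc88qo3k'
Chunk 4: stream[32..33]='0' size=0 (terminator). Final body='f0qeowmd0oc88qo3k' (17 bytes)
Body byte 3 = 'e'

Answer: e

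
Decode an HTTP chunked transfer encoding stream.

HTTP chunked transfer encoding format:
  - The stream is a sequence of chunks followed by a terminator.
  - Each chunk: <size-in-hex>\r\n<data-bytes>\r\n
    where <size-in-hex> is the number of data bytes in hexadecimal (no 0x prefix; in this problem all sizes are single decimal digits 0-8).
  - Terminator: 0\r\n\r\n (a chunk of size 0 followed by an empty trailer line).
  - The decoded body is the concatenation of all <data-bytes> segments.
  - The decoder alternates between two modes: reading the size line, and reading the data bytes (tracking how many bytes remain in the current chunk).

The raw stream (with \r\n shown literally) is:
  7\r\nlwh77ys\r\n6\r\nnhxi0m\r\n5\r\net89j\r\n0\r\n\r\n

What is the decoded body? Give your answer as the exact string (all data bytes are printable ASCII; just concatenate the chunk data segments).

Answer: lwh77ysnhxi0met89j

Derivation:
Chunk 1: stream[0..1]='7' size=0x7=7, data at stream[3..10]='lwh77ys' -> body[0..7], body so far='lwh77ys'
Chunk 2: stream[12..13]='6' size=0x6=6, data at stream[15..21]='nhxi0m' -> body[7..13], body so far='lwh77ysnhxi0m'
Chunk 3: stream[23..24]='5' size=0x5=5, data at stream[26..31]='et89j' -> body[13..18], body so far='lwh77ysnhxi0met89j'
Chunk 4: stream[33..34]='0' size=0 (terminator). Final body='lwh77ysnhxi0met89j' (18 bytes)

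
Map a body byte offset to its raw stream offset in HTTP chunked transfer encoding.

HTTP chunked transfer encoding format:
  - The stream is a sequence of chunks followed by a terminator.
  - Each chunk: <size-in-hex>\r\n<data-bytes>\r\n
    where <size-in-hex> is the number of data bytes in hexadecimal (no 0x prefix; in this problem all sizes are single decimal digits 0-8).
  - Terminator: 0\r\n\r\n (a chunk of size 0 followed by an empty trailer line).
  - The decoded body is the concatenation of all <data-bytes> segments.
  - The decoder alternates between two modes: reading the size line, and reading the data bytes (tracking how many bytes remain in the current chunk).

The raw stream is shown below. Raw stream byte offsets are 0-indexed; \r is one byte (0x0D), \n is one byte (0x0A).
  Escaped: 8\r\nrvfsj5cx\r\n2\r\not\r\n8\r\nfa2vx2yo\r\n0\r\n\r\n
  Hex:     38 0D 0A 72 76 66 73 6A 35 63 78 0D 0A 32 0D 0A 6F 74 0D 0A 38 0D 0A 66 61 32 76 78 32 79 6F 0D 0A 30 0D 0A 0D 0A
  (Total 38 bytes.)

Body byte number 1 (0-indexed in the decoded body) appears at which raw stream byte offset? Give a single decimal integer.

Answer: 4

Derivation:
Chunk 1: stream[0..1]='8' size=0x8=8, data at stream[3..11]='rvfsj5cx' -> body[0..8], body so far='rvfsj5cx'
Chunk 2: stream[13..14]='2' size=0x2=2, data at stream[16..18]='ot' -> body[8..10], body so far='rvfsj5cxot'
Chunk 3: stream[20..21]='8' size=0x8=8, data at stream[23..31]='fa2vx2yo' -> body[10..18], body so far='rvfsj5cxotfa2vx2yo'
Chunk 4: stream[33..34]='0' size=0 (terminator). Final body='rvfsj5cxotfa2vx2yo' (18 bytes)
Body byte 1 at stream offset 4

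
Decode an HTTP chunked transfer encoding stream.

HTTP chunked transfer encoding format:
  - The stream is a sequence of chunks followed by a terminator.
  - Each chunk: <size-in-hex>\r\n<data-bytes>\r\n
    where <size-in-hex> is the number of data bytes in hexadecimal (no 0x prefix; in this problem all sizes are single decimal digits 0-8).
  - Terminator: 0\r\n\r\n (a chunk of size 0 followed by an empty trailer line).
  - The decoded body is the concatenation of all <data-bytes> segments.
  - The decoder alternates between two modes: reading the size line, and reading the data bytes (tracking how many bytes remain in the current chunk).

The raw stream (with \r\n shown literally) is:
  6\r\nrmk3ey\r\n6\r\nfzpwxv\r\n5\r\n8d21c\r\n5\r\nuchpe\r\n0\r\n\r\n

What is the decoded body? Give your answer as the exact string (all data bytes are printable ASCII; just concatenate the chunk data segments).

Answer: rmk3eyfzpwxv8d21cuchpe

Derivation:
Chunk 1: stream[0..1]='6' size=0x6=6, data at stream[3..9]='rmk3ey' -> body[0..6], body so far='rmk3ey'
Chunk 2: stream[11..12]='6' size=0x6=6, data at stream[14..20]='fzpwxv' -> body[6..12], body so far='rmk3eyfzpwxv'
Chunk 3: stream[22..23]='5' size=0x5=5, data at stream[25..30]='8d21c' -> body[12..17], body so far='rmk3eyfzpwxv8d21c'
Chunk 4: stream[32..33]='5' size=0x5=5, data at stream[35..40]='uchpe' -> body[17..22], body so far='rmk3eyfzpwxv8d21cuchpe'
Chunk 5: stream[42..43]='0' size=0 (terminator). Final body='rmk3eyfzpwxv8d21cuchpe' (22 bytes)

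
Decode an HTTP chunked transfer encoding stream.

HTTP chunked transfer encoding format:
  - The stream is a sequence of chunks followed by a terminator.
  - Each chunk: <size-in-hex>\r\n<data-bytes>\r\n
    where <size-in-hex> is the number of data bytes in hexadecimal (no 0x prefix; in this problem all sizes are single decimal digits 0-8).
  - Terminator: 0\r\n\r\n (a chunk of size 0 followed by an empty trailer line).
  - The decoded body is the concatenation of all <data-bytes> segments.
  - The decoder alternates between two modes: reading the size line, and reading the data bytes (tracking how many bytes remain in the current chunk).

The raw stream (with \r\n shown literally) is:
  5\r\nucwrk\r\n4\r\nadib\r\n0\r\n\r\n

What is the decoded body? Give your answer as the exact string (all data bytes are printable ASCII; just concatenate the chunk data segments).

Chunk 1: stream[0..1]='5' size=0x5=5, data at stream[3..8]='ucwrk' -> body[0..5], body so far='ucwrk'
Chunk 2: stream[10..11]='4' size=0x4=4, data at stream[13..17]='adib' -> body[5..9], body so far='ucwrkadib'
Chunk 3: stream[19..20]='0' size=0 (terminator). Final body='ucwrkadib' (9 bytes)

Answer: ucwrkadib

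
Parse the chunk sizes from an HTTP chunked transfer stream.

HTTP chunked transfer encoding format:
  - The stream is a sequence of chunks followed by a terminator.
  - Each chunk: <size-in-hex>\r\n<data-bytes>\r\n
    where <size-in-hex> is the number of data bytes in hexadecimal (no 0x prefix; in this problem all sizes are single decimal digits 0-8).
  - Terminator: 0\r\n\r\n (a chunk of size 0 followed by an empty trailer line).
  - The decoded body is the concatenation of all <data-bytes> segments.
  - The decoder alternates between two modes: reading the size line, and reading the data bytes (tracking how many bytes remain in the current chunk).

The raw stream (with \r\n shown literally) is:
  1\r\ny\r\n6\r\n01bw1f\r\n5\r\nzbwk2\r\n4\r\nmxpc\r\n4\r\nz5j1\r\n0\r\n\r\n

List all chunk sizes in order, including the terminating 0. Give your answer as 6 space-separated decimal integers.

Chunk 1: stream[0..1]='1' size=0x1=1, data at stream[3..4]='y' -> body[0..1], body so far='y'
Chunk 2: stream[6..7]='6' size=0x6=6, data at stream[9..15]='01bw1f' -> body[1..7], body so far='y01bw1f'
Chunk 3: stream[17..18]='5' size=0x5=5, data at stream[20..25]='zbwk2' -> body[7..12], body so far='y01bw1fzbwk2'
Chunk 4: stream[27..28]='4' size=0x4=4, data at stream[30..34]='mxpc' -> body[12..16], body so far='y01bw1fzbwk2mxpc'
Chunk 5: stream[36..37]='4' size=0x4=4, data at stream[39..43]='z5j1' -> body[16..20], body so far='y01bw1fzbwk2mxpcz5j1'
Chunk 6: stream[45..46]='0' size=0 (terminator). Final body='y01bw1fzbwk2mxpcz5j1' (20 bytes)

Answer: 1 6 5 4 4 0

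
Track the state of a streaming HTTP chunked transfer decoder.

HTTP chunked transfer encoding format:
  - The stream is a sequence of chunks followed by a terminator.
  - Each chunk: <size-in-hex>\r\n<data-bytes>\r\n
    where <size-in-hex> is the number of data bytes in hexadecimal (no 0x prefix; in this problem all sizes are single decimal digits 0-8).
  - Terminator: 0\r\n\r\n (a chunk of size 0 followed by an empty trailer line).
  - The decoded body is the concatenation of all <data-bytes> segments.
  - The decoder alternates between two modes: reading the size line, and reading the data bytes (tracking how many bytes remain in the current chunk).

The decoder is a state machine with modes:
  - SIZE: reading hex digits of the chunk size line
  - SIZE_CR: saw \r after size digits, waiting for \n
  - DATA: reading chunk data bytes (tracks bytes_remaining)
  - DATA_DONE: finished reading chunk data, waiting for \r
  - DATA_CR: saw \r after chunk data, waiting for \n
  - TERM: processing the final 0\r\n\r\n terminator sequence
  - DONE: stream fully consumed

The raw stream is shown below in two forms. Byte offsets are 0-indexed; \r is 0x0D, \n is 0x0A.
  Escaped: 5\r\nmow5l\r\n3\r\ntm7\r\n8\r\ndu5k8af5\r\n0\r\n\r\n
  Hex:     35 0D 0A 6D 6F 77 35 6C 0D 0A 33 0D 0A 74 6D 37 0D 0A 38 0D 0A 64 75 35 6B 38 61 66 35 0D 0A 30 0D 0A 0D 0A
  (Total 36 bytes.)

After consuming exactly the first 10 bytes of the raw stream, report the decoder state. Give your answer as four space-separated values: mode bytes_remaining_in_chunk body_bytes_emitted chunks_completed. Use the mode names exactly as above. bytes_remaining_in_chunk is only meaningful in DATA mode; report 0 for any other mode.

Byte 0 = '5': mode=SIZE remaining=0 emitted=0 chunks_done=0
Byte 1 = 0x0D: mode=SIZE_CR remaining=0 emitted=0 chunks_done=0
Byte 2 = 0x0A: mode=DATA remaining=5 emitted=0 chunks_done=0
Byte 3 = 'm': mode=DATA remaining=4 emitted=1 chunks_done=0
Byte 4 = 'o': mode=DATA remaining=3 emitted=2 chunks_done=0
Byte 5 = 'w': mode=DATA remaining=2 emitted=3 chunks_done=0
Byte 6 = '5': mode=DATA remaining=1 emitted=4 chunks_done=0
Byte 7 = 'l': mode=DATA_DONE remaining=0 emitted=5 chunks_done=0
Byte 8 = 0x0D: mode=DATA_CR remaining=0 emitted=5 chunks_done=0
Byte 9 = 0x0A: mode=SIZE remaining=0 emitted=5 chunks_done=1

Answer: SIZE 0 5 1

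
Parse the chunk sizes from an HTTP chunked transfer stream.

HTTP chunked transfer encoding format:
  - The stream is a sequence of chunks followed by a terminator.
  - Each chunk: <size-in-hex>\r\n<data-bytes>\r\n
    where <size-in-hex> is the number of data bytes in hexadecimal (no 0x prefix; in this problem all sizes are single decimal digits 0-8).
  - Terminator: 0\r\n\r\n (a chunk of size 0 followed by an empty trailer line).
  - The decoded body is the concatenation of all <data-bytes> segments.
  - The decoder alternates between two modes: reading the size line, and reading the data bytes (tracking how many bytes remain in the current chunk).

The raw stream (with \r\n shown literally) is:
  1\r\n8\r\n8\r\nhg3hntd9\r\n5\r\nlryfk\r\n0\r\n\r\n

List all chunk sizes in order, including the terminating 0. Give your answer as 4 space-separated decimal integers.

Answer: 1 8 5 0

Derivation:
Chunk 1: stream[0..1]='1' size=0x1=1, data at stream[3..4]='8' -> body[0..1], body so far='8'
Chunk 2: stream[6..7]='8' size=0x8=8, data at stream[9..17]='hg3hntd9' -> body[1..9], body so far='8hg3hntd9'
Chunk 3: stream[19..20]='5' size=0x5=5, data at stream[22..27]='lryfk' -> body[9..14], body so far='8hg3hntd9lryfk'
Chunk 4: stream[29..30]='0' size=0 (terminator). Final body='8hg3hntd9lryfk' (14 bytes)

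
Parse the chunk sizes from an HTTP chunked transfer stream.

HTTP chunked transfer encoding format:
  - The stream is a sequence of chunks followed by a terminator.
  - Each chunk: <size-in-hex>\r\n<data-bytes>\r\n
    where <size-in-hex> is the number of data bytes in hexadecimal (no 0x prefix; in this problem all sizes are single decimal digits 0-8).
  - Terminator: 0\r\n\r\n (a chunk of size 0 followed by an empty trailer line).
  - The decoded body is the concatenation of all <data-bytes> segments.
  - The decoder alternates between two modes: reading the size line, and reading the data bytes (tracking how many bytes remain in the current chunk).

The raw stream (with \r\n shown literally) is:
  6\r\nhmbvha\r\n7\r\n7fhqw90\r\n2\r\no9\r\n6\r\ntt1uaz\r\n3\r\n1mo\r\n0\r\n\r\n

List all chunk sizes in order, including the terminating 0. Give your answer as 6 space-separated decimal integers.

Answer: 6 7 2 6 3 0

Derivation:
Chunk 1: stream[0..1]='6' size=0x6=6, data at stream[3..9]='hmbvha' -> body[0..6], body so far='hmbvha'
Chunk 2: stream[11..12]='7' size=0x7=7, data at stream[14..21]='7fhqw90' -> body[6..13], body so far='hmbvha7fhqw90'
Chunk 3: stream[23..24]='2' size=0x2=2, data at stream[26..28]='o9' -> body[13..15], body so far='hmbvha7fhqw90o9'
Chunk 4: stream[30..31]='6' size=0x6=6, data at stream[33..39]='tt1uaz' -> body[15..21], body so far='hmbvha7fhqw90o9tt1uaz'
Chunk 5: stream[41..42]='3' size=0x3=3, data at stream[44..47]='1mo' -> body[21..24], body so far='hmbvha7fhqw90o9tt1uaz1mo'
Chunk 6: stream[49..50]='0' size=0 (terminator). Final body='hmbvha7fhqw90o9tt1uaz1mo' (24 bytes)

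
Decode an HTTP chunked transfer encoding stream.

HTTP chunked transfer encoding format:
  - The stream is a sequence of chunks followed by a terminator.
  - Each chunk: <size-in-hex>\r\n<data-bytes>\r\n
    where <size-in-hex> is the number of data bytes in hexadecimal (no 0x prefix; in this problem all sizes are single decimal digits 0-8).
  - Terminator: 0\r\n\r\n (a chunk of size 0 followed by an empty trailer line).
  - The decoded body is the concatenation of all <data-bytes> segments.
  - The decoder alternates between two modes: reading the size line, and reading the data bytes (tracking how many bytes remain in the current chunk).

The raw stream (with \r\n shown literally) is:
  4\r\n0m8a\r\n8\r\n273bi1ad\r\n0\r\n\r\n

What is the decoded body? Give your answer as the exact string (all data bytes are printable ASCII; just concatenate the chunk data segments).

Answer: 0m8a273bi1ad

Derivation:
Chunk 1: stream[0..1]='4' size=0x4=4, data at stream[3..7]='0m8a' -> body[0..4], body so far='0m8a'
Chunk 2: stream[9..10]='8' size=0x8=8, data at stream[12..20]='273bi1ad' -> body[4..12], body so far='0m8a273bi1ad'
Chunk 3: stream[22..23]='0' size=0 (terminator). Final body='0m8a273bi1ad' (12 bytes)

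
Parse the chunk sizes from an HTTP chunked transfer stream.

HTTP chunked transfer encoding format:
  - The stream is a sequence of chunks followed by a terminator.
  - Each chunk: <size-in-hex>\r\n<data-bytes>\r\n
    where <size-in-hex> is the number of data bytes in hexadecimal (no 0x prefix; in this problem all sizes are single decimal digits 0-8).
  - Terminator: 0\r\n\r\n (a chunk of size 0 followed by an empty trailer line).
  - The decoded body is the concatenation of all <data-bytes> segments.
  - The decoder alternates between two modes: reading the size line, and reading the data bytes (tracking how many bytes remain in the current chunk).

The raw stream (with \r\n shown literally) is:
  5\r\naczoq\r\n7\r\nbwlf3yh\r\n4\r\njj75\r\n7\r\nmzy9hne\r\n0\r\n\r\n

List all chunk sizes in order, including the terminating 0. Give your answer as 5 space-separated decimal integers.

Answer: 5 7 4 7 0

Derivation:
Chunk 1: stream[0..1]='5' size=0x5=5, data at stream[3..8]='aczoq' -> body[0..5], body so far='aczoq'
Chunk 2: stream[10..11]='7' size=0x7=7, data at stream[13..20]='bwlf3yh' -> body[5..12], body so far='aczoqbwlf3yh'
Chunk 3: stream[22..23]='4' size=0x4=4, data at stream[25..29]='jj75' -> body[12..16], body so far='aczoqbwlf3yhjj75'
Chunk 4: stream[31..32]='7' size=0x7=7, data at stream[34..41]='mzy9hne' -> body[16..23], body so far='aczoqbwlf3yhjj75mzy9hne'
Chunk 5: stream[43..44]='0' size=0 (terminator). Final body='aczoqbwlf3yhjj75mzy9hne' (23 bytes)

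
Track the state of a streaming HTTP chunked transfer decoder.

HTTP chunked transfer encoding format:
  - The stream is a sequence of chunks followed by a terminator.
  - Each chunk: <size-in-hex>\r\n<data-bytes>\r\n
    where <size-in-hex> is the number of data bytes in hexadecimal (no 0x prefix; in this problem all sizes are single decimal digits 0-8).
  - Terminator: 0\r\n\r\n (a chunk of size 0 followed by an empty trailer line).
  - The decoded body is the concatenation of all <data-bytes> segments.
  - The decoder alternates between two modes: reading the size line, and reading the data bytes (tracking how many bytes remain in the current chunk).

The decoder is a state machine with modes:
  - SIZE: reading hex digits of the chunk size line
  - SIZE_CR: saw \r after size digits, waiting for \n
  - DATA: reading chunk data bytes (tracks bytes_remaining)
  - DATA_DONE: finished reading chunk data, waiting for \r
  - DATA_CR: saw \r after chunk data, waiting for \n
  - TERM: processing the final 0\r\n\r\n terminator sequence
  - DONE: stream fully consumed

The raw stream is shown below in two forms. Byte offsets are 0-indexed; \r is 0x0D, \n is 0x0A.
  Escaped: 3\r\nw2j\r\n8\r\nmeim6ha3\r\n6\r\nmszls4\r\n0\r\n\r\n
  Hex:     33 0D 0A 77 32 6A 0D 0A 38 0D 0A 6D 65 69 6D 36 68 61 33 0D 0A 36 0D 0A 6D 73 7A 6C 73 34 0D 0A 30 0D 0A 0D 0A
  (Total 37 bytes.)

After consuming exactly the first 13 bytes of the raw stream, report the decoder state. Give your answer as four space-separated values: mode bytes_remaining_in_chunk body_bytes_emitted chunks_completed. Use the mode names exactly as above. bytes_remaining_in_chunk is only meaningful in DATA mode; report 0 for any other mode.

Byte 0 = '3': mode=SIZE remaining=0 emitted=0 chunks_done=0
Byte 1 = 0x0D: mode=SIZE_CR remaining=0 emitted=0 chunks_done=0
Byte 2 = 0x0A: mode=DATA remaining=3 emitted=0 chunks_done=0
Byte 3 = 'w': mode=DATA remaining=2 emitted=1 chunks_done=0
Byte 4 = '2': mode=DATA remaining=1 emitted=2 chunks_done=0
Byte 5 = 'j': mode=DATA_DONE remaining=0 emitted=3 chunks_done=0
Byte 6 = 0x0D: mode=DATA_CR remaining=0 emitted=3 chunks_done=0
Byte 7 = 0x0A: mode=SIZE remaining=0 emitted=3 chunks_done=1
Byte 8 = '8': mode=SIZE remaining=0 emitted=3 chunks_done=1
Byte 9 = 0x0D: mode=SIZE_CR remaining=0 emitted=3 chunks_done=1
Byte 10 = 0x0A: mode=DATA remaining=8 emitted=3 chunks_done=1
Byte 11 = 'm': mode=DATA remaining=7 emitted=4 chunks_done=1
Byte 12 = 'e': mode=DATA remaining=6 emitted=5 chunks_done=1

Answer: DATA 6 5 1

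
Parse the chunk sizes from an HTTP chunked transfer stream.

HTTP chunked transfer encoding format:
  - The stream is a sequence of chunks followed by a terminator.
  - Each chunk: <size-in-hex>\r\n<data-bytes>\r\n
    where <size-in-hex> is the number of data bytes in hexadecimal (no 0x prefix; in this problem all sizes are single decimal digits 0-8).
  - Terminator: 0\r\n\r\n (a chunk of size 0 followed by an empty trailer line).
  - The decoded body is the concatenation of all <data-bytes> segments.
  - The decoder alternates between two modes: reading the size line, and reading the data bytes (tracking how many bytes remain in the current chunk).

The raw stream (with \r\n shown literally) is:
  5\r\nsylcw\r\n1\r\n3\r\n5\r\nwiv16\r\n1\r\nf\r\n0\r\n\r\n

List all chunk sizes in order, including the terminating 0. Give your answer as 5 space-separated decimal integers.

Chunk 1: stream[0..1]='5' size=0x5=5, data at stream[3..8]='sylcw' -> body[0..5], body so far='sylcw'
Chunk 2: stream[10..11]='1' size=0x1=1, data at stream[13..14]='3' -> body[5..6], body so far='sylcw3'
Chunk 3: stream[16..17]='5' size=0x5=5, data at stream[19..24]='wiv16' -> body[6..11], body so far='sylcw3wiv16'
Chunk 4: stream[26..27]='1' size=0x1=1, data at stream[29..30]='f' -> body[11..12], body so far='sylcw3wiv16f'
Chunk 5: stream[32..33]='0' size=0 (terminator). Final body='sylcw3wiv16f' (12 bytes)

Answer: 5 1 5 1 0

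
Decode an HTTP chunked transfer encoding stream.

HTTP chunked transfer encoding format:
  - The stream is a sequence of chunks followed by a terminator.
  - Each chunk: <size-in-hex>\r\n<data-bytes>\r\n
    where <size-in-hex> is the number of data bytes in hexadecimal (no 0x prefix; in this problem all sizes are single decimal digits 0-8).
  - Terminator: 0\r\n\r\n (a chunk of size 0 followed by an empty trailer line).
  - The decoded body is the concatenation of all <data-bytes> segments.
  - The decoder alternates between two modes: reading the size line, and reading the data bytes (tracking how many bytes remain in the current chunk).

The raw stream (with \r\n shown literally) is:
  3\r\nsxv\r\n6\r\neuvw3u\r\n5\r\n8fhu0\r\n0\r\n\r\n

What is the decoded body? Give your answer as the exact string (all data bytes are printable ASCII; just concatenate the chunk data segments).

Chunk 1: stream[0..1]='3' size=0x3=3, data at stream[3..6]='sxv' -> body[0..3], body so far='sxv'
Chunk 2: stream[8..9]='6' size=0x6=6, data at stream[11..17]='euvw3u' -> body[3..9], body so far='sxveuvw3u'
Chunk 3: stream[19..20]='5' size=0x5=5, data at stream[22..27]='8fhu0' -> body[9..14], body so far='sxveuvw3u8fhu0'
Chunk 4: stream[29..30]='0' size=0 (terminator). Final body='sxveuvw3u8fhu0' (14 bytes)

Answer: sxveuvw3u8fhu0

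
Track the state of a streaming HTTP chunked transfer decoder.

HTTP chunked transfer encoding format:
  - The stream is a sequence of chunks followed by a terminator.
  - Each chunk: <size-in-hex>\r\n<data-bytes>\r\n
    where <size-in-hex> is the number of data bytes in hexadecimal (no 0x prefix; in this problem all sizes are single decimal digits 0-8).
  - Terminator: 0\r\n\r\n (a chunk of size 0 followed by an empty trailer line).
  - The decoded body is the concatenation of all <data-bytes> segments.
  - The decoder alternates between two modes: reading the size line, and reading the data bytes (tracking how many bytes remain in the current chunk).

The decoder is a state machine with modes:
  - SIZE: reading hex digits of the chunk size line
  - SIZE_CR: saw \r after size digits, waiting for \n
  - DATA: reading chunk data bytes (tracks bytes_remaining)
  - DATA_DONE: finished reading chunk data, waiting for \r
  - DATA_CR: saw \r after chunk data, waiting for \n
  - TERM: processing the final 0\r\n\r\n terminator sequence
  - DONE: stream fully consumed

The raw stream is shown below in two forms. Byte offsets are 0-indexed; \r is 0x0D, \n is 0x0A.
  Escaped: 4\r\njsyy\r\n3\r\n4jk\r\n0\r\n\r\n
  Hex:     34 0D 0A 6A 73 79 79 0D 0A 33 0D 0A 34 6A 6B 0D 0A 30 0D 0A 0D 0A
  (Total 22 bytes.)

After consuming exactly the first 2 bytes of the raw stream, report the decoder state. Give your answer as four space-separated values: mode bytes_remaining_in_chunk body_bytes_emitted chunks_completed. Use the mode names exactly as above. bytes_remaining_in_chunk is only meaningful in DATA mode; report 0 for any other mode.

Answer: SIZE_CR 0 0 0

Derivation:
Byte 0 = '4': mode=SIZE remaining=0 emitted=0 chunks_done=0
Byte 1 = 0x0D: mode=SIZE_CR remaining=0 emitted=0 chunks_done=0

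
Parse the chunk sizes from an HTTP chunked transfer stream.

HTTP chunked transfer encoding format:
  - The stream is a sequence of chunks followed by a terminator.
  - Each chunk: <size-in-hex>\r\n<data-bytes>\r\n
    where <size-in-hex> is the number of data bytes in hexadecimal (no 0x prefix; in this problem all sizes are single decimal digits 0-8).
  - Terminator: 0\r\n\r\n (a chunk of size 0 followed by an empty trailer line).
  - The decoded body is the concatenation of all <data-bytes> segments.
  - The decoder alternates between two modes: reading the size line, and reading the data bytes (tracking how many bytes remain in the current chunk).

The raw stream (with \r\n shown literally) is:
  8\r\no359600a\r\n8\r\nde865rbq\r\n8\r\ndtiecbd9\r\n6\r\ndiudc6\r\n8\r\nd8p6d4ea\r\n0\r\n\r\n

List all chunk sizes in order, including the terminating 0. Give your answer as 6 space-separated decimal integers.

Chunk 1: stream[0..1]='8' size=0x8=8, data at stream[3..11]='o359600a' -> body[0..8], body so far='o359600a'
Chunk 2: stream[13..14]='8' size=0x8=8, data at stream[16..24]='de865rbq' -> body[8..16], body so far='o359600ade865rbq'
Chunk 3: stream[26..27]='8' size=0x8=8, data at stream[29..37]='dtiecbd9' -> body[16..24], body so far='o359600ade865rbqdtiecbd9'
Chunk 4: stream[39..40]='6' size=0x6=6, data at stream[42..48]='diudc6' -> body[24..30], body so far='o359600ade865rbqdtiecbd9diudc6'
Chunk 5: stream[50..51]='8' size=0x8=8, data at stream[53..61]='d8p6d4ea' -> body[30..38], body so far='o359600ade865rbqdtiecbd9diudc6d8p6d4ea'
Chunk 6: stream[63..64]='0' size=0 (terminator). Final body='o359600ade865rbqdtiecbd9diudc6d8p6d4ea' (38 bytes)

Answer: 8 8 8 6 8 0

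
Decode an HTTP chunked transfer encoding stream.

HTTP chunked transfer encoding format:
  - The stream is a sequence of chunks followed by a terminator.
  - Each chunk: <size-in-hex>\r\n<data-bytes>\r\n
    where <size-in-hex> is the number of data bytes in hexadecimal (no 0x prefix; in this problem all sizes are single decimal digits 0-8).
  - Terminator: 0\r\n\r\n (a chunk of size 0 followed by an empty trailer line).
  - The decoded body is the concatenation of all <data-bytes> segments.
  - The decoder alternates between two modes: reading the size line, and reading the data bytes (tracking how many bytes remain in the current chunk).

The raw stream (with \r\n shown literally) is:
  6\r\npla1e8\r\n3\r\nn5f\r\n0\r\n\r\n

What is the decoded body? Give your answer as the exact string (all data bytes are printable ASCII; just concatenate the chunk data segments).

Answer: pla1e8n5f

Derivation:
Chunk 1: stream[0..1]='6' size=0x6=6, data at stream[3..9]='pla1e8' -> body[0..6], body so far='pla1e8'
Chunk 2: stream[11..12]='3' size=0x3=3, data at stream[14..17]='n5f' -> body[6..9], body so far='pla1e8n5f'
Chunk 3: stream[19..20]='0' size=0 (terminator). Final body='pla1e8n5f' (9 bytes)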